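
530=530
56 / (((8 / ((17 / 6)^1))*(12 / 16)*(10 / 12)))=476 / 15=31.73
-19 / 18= -1.06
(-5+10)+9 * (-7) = -58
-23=-23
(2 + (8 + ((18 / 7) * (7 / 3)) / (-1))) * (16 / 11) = 64 / 11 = 5.82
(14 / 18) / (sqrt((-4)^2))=7 / 36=0.19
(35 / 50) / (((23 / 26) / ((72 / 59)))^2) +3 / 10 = 6011007 / 3682898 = 1.63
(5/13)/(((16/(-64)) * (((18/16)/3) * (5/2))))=-64/39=-1.64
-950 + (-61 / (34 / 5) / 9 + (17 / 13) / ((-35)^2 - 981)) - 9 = -465899173 / 485316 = -959.99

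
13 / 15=0.87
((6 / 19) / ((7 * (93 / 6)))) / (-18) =-2 / 12369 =-0.00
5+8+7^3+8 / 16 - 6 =701 / 2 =350.50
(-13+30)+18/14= 128/7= 18.29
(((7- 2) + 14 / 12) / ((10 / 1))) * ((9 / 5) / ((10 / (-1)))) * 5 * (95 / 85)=-0.62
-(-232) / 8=29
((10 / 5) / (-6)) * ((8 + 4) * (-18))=72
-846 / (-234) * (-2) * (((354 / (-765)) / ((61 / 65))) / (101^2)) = 11092 / 31735311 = 0.00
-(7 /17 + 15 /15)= -24 /17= -1.41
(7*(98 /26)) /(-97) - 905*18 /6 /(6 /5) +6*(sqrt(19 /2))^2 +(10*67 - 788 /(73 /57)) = -396022993 /184106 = -2151.06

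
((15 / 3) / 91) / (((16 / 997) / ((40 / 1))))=24925 / 182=136.95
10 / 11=0.91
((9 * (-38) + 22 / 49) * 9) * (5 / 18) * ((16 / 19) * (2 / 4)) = -334720 / 931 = -359.53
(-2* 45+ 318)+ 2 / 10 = 1141 / 5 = 228.20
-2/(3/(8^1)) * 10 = -53.33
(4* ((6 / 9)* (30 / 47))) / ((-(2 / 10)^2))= -2000 / 47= -42.55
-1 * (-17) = 17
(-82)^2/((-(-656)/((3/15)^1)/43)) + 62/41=73523/820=89.66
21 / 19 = 1.11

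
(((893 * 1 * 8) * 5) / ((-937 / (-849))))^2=919683258638400 / 877969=1047512222.68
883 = 883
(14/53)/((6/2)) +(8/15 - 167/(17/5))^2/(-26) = -625149101/6892650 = -90.70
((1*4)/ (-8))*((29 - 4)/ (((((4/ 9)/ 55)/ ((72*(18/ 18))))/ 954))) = -106251750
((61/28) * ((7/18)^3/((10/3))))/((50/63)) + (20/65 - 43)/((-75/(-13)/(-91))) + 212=382513723/432000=885.45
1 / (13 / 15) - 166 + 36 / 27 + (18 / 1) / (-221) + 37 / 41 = -4422452 / 27183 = -162.69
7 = 7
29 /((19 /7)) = 203 /19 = 10.68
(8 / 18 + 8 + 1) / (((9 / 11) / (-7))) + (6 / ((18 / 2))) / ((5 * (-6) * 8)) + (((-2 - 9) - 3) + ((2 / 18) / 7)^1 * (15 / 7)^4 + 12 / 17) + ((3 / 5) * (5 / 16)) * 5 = -171865733777 / 1851459120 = -92.83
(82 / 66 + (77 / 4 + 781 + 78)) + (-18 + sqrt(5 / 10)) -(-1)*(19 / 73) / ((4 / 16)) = sqrt(2) / 2 + 8311373 / 9636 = 863.24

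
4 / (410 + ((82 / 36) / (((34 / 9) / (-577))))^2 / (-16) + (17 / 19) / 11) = -61850624 / 110626665953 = -0.00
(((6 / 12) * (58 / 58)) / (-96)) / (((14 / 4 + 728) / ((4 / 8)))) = -1 / 280896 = -0.00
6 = 6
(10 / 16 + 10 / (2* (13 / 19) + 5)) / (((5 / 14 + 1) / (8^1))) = 29750 / 2299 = 12.94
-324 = -324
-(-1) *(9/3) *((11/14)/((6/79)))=31.04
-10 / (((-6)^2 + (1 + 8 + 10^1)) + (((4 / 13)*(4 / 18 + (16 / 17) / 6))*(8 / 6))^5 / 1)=-75644993382184946070 / 416048151841971565753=-0.18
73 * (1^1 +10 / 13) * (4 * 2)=13432 / 13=1033.23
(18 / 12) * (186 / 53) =279 / 53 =5.26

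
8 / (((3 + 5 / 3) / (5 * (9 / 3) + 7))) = 264 / 7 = 37.71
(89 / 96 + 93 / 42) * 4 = 2111 / 168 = 12.57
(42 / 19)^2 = 1764 / 361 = 4.89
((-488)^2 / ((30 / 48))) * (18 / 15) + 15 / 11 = 125740407 / 275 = 457237.84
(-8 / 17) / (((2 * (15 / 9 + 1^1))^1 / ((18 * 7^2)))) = -1323 / 17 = -77.82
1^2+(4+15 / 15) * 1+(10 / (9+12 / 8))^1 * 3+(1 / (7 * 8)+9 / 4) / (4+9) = 6575 / 728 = 9.03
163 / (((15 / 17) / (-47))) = -130237 / 15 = -8682.47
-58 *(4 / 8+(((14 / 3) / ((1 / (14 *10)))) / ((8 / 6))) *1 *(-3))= 85231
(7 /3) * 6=14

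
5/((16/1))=5/16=0.31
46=46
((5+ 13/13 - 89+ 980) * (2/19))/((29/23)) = 41262/551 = 74.89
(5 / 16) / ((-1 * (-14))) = 5 / 224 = 0.02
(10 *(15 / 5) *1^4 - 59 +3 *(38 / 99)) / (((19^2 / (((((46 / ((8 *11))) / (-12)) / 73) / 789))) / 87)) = 612973 / 120762938736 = 0.00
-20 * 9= -180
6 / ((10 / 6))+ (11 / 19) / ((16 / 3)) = 5637 / 1520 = 3.71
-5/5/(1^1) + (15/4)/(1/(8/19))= 11/19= 0.58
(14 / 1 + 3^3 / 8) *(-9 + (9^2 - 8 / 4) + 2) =1251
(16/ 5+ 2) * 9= 234/ 5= 46.80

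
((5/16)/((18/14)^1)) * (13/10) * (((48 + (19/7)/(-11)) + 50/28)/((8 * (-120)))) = -33059/2027520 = -0.02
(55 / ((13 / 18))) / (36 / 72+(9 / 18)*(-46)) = -44 / 13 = -3.38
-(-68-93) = 161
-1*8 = -8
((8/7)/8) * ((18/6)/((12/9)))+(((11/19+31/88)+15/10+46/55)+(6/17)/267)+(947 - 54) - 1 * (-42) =83103501517/88540760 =938.59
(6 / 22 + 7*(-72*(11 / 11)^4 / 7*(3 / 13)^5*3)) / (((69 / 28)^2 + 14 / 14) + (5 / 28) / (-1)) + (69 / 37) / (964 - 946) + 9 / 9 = 5501808868703 / 4900700019930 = 1.12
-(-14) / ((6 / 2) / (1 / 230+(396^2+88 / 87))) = 21965359409 / 30015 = 731812.74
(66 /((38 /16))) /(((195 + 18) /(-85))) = -14960 /1349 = -11.09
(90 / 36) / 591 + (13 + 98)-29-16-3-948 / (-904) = 4277645 / 66783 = 64.05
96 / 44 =24 / 11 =2.18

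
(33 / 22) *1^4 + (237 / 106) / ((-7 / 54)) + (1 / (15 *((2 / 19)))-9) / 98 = -2467153 / 155820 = -15.83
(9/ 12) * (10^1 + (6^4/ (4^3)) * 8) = 129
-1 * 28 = -28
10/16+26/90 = 329/360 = 0.91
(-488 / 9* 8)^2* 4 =60964864 / 81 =752652.64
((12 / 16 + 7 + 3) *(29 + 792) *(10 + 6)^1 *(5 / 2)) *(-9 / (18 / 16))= -2824240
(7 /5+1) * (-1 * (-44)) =528 /5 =105.60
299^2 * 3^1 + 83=268286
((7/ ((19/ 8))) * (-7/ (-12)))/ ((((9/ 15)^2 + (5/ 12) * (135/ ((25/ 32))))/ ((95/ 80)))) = 1225/ 43416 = 0.03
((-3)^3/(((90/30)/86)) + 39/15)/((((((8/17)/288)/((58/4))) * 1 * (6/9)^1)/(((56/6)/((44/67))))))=-8026235721/55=-145931558.56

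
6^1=6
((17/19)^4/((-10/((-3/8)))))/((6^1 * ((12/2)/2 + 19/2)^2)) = 83521/3258025000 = 0.00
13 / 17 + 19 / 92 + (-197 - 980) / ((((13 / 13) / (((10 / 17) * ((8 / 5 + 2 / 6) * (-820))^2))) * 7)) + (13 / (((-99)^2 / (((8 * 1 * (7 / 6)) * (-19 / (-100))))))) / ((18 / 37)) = -18004440625928907523 / 72428409900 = -248582574.86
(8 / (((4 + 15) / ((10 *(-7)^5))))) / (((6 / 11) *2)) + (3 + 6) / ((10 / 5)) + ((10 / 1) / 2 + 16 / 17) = -125696125 / 1938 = -64858.68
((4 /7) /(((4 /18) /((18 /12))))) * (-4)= -108 /7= -15.43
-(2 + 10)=-12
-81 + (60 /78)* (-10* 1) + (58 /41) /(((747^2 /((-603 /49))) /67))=-143621075083 /1619280117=-88.69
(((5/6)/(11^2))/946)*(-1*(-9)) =15/228932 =0.00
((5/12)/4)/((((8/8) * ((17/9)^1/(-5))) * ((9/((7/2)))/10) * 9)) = -875/7344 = -0.12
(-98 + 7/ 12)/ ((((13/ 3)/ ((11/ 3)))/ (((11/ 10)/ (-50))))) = 141449/ 78000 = 1.81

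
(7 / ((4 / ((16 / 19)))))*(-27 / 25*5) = -756 / 95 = -7.96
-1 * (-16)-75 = -59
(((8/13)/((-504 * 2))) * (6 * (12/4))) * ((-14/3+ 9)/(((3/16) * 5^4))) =-16/39375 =-0.00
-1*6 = -6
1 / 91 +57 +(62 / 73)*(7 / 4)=777195 / 13286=58.50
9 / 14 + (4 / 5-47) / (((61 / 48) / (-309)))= 47969433 / 4270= 11234.06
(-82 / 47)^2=6724 / 2209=3.04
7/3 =2.33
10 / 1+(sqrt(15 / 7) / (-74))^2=383335 / 38332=10.00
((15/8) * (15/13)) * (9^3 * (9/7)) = 1476225/728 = 2027.78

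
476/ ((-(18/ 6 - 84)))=476/ 81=5.88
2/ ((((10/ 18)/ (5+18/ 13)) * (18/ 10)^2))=830/ 117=7.09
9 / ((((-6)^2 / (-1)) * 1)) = -1 / 4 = -0.25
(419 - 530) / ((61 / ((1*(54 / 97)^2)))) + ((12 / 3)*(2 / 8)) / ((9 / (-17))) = -12670217 / 5165541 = -2.45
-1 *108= -108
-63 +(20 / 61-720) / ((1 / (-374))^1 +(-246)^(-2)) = 496678435947 / 1834331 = 270768.16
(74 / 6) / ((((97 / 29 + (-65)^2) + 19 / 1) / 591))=5713 / 3329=1.72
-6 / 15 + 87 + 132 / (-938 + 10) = 86.46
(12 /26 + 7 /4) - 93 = -4721 /52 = -90.79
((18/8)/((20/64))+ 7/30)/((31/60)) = 446/31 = 14.39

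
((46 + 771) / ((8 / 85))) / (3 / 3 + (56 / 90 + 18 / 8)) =183825 / 82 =2241.77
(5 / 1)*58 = 290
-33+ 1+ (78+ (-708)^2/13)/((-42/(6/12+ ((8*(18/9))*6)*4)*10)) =-9204791/260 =-35403.04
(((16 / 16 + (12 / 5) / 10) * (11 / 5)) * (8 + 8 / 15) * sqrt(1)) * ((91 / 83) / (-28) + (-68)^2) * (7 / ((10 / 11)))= 128987407472 / 155625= 828834.75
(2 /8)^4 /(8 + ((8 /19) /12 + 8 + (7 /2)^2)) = 57 /412736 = 0.00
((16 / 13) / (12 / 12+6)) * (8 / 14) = 64 / 637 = 0.10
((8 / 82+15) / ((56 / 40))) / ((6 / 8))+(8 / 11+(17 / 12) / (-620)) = 118251657 / 7829360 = 15.10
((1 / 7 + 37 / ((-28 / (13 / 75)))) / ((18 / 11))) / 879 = -1991 / 33226200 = -0.00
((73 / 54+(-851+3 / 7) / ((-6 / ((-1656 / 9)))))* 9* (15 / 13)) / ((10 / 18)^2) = -798604353 / 910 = -877587.20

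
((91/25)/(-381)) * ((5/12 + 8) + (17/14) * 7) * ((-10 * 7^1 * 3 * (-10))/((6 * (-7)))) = 18473/2286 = 8.08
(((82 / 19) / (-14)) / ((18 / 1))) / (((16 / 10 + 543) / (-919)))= 0.03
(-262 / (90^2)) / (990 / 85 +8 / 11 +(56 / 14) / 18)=-24497 / 9540000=-0.00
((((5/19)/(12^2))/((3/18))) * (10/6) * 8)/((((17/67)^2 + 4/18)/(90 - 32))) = 6509050/220001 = 29.59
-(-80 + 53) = 27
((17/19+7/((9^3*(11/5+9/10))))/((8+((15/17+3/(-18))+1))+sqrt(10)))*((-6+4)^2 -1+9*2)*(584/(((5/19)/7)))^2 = 28871211907853762944/55119023775 -990536029129190656*sqrt(10)/18373007925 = 353311083.99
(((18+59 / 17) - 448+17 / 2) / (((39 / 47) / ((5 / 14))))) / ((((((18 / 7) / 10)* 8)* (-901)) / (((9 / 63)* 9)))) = 16700275 / 133809312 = 0.12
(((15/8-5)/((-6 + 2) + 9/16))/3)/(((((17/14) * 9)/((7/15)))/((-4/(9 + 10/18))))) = -392/72369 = -0.01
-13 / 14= -0.93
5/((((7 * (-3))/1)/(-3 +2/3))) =5/9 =0.56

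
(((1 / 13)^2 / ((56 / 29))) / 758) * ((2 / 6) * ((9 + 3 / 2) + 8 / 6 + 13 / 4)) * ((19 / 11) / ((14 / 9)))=99731 / 4419006592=0.00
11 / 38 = 0.29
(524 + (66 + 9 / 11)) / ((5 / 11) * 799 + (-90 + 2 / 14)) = 45493 / 21046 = 2.16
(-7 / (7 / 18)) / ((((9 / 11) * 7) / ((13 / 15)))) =-286 / 105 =-2.72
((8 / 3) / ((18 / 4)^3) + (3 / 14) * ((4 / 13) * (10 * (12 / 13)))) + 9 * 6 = 141360286 / 2587221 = 54.64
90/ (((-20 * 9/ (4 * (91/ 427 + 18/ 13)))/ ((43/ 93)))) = -108962/ 73749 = -1.48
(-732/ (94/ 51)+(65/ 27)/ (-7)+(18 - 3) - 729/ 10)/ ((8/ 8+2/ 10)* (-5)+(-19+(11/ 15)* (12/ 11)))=18.82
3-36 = -33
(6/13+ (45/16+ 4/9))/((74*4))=6961/554112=0.01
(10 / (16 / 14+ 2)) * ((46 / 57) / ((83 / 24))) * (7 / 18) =45080 / 156123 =0.29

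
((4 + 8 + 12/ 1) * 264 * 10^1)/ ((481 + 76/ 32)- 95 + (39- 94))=168960/ 889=190.06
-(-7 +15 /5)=4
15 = 15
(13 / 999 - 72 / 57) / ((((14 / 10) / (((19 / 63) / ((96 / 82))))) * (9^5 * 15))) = -972889 / 3746097848304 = -0.00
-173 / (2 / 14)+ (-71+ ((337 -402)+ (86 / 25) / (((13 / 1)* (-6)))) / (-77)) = -96182732 / 75075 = -1281.16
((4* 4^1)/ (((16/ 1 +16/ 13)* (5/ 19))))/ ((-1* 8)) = -247/ 560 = -0.44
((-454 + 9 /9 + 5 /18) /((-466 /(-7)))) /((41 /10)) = -285215 /171954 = -1.66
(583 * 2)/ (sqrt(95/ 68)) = 2332 * sqrt(1615)/ 95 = 986.49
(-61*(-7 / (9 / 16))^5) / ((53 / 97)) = 104277757394944 / 3129597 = 33319867.51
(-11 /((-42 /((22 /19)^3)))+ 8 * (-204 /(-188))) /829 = 61520420 /5612191557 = 0.01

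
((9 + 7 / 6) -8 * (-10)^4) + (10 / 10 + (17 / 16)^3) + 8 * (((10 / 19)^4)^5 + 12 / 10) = -184711506098789563144349655509446001 / 2309527969231623671399768125440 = -79978.03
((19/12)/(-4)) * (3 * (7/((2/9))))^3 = -42758037/128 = -334047.16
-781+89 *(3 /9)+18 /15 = -11252 /15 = -750.13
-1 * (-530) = 530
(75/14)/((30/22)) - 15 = -155/14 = -11.07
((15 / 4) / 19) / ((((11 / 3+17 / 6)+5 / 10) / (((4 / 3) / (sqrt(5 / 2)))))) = sqrt(10) / 133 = 0.02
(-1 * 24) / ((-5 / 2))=48 / 5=9.60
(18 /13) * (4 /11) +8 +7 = 2217 /143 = 15.50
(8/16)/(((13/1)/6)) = 3/13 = 0.23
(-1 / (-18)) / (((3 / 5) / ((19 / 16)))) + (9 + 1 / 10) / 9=4843 / 4320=1.12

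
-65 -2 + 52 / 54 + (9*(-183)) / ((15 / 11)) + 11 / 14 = -2406067 / 1890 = -1273.05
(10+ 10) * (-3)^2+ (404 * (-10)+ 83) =-3777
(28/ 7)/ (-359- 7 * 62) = -4/ 793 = -0.01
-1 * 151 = -151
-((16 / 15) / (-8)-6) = 92 / 15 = 6.13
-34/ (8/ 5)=-85/ 4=-21.25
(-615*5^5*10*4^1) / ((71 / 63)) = -4843125000 / 71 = -68213028.17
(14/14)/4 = 0.25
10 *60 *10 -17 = 5983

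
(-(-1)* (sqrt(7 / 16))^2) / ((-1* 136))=-7 / 2176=-0.00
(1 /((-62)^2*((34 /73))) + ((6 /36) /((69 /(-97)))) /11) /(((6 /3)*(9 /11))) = -6172535 /486973296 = -0.01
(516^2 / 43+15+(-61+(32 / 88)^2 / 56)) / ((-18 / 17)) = -5804.56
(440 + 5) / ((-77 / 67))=-29815 / 77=-387.21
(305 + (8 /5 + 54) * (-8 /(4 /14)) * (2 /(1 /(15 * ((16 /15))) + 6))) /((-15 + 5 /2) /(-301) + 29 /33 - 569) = 2009704158 /5473453435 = 0.37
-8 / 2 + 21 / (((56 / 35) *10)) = -43 / 16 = -2.69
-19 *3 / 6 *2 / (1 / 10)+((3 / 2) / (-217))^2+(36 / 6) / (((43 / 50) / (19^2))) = 18860086667 / 8099308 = 2328.60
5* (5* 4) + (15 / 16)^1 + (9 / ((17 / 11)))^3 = 23459279 / 78608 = 298.43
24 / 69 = 8 / 23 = 0.35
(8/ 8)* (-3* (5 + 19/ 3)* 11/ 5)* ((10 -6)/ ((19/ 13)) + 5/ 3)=-93874/ 285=-329.38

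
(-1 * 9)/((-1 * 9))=1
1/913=0.00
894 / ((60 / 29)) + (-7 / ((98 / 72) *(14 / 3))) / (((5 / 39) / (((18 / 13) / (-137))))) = 5802541 / 13426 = 432.19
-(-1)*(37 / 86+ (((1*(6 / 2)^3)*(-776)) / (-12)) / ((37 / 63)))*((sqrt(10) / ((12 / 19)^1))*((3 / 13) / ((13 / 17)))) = 3055966631*sqrt(10) / 2151032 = 4492.64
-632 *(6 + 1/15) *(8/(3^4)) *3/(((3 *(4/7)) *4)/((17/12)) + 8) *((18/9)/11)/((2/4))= -27375712/850905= -32.17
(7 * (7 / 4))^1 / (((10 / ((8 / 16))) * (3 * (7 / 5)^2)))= 5 / 48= 0.10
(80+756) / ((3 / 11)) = 9196 / 3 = 3065.33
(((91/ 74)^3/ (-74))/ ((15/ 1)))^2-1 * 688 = -139195345215675272759/ 202318816545849600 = -688.00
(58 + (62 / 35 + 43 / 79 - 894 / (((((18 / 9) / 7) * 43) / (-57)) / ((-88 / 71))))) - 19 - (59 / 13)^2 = -7304511103619 / 1426621105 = -5120.15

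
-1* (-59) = 59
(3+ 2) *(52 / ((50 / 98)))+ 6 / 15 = 510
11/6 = 1.83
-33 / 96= -11 / 32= -0.34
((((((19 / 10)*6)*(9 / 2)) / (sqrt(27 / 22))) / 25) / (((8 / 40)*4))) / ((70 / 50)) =57*sqrt(66) / 280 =1.65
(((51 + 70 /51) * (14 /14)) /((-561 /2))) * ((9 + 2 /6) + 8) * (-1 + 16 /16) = 0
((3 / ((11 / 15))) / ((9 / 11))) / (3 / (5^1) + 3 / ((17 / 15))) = 425 / 276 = 1.54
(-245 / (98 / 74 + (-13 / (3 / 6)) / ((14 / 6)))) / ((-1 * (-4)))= 63455 / 10172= 6.24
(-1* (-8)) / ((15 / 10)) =16 / 3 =5.33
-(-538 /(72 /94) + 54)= 11671 /18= 648.39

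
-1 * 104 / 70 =-52 / 35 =-1.49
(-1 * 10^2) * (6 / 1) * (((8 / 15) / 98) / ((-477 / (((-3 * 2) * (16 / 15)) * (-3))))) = 1024 / 7791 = 0.13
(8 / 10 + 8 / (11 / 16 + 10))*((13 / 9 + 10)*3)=136372 / 2565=53.17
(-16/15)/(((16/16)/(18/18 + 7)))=-128/15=-8.53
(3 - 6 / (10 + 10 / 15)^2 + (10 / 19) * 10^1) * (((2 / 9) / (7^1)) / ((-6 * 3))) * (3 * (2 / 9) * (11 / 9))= -878581 / 74462976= -0.01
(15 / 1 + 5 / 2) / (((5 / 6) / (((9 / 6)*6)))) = 189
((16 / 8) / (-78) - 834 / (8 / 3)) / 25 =-48793 / 3900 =-12.51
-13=-13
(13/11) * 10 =130/11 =11.82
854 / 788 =427 / 394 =1.08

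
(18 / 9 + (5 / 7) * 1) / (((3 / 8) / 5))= 36.19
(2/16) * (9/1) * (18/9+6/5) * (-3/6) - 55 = -284/5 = -56.80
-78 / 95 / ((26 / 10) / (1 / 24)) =-1 / 76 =-0.01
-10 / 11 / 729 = -10 / 8019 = -0.00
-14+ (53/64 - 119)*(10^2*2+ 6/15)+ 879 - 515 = -3733063/160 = -23331.64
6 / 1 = 6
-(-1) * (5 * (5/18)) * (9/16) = 25/32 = 0.78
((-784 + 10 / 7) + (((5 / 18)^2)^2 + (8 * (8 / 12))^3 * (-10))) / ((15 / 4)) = -1689821513 / 2755620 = -613.23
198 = 198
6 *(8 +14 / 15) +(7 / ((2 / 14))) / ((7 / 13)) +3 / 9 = 144.93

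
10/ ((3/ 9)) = 30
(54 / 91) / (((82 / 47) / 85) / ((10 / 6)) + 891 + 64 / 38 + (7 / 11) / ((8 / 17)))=1803502800 / 2717225473417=0.00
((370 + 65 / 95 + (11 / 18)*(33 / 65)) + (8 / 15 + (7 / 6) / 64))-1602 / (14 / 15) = -4464579677 / 3319680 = -1344.88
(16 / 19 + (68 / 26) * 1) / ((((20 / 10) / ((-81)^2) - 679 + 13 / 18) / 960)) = -10757940480 / 2198388179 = -4.89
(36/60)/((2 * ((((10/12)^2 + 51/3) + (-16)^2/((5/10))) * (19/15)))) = 162/362311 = 0.00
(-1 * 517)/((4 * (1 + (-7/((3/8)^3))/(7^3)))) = -683991/3244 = -210.85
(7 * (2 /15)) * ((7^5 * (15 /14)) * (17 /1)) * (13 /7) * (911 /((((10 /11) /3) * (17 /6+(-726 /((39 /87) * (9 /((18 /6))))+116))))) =-622130305797 /164195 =-3788972.29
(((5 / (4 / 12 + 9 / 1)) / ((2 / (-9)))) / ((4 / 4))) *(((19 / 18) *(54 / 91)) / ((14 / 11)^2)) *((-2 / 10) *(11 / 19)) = 107811 / 998816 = 0.11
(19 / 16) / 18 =19 / 288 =0.07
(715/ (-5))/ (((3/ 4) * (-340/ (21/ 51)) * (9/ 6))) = 2002/ 13005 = 0.15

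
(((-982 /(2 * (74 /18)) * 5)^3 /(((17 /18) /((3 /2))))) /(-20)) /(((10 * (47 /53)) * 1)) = 617421349682145 /323773976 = 1906951.75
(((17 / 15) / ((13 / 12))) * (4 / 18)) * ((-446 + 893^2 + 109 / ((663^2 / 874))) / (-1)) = -2802703255784 / 15126345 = -185286.22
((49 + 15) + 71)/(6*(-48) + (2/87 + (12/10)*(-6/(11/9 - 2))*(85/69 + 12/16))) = -9454725/18883567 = -0.50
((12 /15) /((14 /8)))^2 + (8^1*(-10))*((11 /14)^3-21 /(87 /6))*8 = 153349968 /248675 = 616.67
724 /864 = 181 /216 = 0.84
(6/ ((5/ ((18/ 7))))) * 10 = 30.86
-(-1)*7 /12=7 /12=0.58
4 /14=2 /7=0.29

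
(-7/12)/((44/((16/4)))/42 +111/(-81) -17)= 441/13690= 0.03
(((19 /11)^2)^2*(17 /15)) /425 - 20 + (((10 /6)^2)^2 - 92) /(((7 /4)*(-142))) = -1446769538251 /73675342125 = -19.64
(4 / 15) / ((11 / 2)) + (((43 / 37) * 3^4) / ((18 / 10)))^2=617808077 / 225885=2735.06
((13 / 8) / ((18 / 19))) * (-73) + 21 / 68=-305771 / 2448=-124.91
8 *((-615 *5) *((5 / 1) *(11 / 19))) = -1353000 / 19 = -71210.53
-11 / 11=-1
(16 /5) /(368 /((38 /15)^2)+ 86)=0.02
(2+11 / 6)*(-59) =-1357 / 6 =-226.17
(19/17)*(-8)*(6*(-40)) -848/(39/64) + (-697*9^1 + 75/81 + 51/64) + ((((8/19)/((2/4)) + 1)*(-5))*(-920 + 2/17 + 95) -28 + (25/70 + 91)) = 108894764369/50791104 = 2143.97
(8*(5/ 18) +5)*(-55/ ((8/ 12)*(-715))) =5/ 6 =0.83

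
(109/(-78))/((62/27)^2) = -26487/99944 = -0.27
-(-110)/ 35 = 22/ 7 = 3.14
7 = 7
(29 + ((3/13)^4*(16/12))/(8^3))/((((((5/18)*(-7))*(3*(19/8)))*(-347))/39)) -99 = -400565071989/4055749880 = -98.76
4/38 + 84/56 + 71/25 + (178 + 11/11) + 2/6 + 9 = 549419/2850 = 192.78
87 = 87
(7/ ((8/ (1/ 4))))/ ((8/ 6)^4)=0.07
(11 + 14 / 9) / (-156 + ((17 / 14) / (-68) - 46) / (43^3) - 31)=-503120296 / 7493398929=-0.07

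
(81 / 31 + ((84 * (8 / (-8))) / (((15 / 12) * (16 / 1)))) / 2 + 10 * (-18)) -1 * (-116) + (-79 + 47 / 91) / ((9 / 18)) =-6219011 / 28210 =-220.45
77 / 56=11 / 8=1.38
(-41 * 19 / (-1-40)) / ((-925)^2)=19 / 855625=0.00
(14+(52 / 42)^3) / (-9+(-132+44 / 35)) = -736150 / 6470793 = -0.11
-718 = -718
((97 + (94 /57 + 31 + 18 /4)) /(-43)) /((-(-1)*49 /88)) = -672892 /120099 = -5.60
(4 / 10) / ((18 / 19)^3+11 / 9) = 123462 / 639685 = 0.19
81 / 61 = 1.33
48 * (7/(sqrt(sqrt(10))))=168 * 10^(3/4)/5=188.95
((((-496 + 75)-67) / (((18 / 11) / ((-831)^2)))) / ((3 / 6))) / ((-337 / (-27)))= -11120794344 / 337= -32999389.74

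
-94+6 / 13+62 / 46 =-92.19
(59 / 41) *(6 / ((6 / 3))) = 177 / 41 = 4.32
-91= -91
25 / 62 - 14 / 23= -293 / 1426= -0.21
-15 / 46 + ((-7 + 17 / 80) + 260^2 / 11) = 124240021 / 20240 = 6138.34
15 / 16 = 0.94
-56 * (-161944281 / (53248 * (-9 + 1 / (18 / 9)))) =-1133609967 / 56576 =-20036.94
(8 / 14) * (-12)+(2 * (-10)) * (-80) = 11152 / 7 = 1593.14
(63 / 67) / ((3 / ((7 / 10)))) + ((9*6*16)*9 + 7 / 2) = 2606206 / 335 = 7779.72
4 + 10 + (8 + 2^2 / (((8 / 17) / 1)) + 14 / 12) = 95 / 3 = 31.67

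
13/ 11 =1.18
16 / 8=2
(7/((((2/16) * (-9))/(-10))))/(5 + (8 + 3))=35/9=3.89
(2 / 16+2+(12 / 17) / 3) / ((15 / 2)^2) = 107 / 2550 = 0.04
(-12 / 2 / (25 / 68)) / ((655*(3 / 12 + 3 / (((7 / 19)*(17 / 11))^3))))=-2750179488 / 1821507627125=-0.00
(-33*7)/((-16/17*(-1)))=-3927/16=-245.44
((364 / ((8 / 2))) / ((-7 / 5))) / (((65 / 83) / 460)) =-38180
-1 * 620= -620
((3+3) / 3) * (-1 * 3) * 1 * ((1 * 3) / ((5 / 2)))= -36 / 5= -7.20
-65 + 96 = 31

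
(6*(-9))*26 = -1404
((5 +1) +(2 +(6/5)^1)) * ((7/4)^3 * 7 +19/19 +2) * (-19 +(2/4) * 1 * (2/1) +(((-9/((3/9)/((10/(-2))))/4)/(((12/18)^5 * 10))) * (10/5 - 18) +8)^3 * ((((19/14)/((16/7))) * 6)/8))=-10788379931.44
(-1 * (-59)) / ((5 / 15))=177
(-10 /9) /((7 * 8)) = -5 /252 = -0.02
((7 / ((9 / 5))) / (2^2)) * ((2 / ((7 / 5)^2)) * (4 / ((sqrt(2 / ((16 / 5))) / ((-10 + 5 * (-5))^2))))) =17500 * sqrt(10) / 9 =6148.87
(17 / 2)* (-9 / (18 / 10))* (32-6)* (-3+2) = 1105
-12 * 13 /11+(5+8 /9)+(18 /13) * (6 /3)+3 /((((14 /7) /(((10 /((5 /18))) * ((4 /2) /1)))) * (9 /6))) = 85555 /1287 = 66.48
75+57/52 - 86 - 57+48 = -983/52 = -18.90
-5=-5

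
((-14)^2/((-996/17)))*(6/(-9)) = 1666/747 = 2.23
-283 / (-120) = 283 / 120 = 2.36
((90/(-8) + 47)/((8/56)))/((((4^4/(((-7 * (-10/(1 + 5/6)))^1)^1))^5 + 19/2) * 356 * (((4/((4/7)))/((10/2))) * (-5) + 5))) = -12775578440625/492841960667074352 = -0.00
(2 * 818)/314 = 818/157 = 5.21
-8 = -8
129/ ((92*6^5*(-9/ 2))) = -43/ 1073088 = -0.00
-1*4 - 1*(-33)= 29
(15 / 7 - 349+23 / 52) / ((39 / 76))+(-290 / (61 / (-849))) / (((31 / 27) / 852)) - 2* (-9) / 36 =40192703510969 / 13422318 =2994468.13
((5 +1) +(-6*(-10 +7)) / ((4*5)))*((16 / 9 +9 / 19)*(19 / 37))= 1771 / 222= 7.98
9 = 9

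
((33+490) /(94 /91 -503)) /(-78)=3661 /274074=0.01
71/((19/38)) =142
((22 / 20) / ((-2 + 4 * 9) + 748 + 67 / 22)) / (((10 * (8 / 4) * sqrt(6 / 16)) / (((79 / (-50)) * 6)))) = -0.00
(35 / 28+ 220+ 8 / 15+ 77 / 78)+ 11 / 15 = 58111 / 260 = 223.50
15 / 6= 5 / 2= 2.50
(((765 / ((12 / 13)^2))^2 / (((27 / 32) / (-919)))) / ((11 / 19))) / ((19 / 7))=-1327470296425 / 2376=-558699619.71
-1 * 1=-1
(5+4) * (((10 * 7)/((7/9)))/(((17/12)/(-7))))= -68040/17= -4002.35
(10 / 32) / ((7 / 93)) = 465 / 112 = 4.15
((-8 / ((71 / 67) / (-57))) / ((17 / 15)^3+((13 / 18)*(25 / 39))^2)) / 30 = 371206800 / 43219759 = 8.59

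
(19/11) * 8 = 152/11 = 13.82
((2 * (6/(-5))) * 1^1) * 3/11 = -36/55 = -0.65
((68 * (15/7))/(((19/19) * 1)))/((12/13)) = 1105/7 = 157.86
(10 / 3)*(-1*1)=-10 / 3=-3.33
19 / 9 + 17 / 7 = 286 / 63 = 4.54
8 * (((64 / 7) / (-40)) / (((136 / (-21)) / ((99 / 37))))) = 2376 / 3145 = 0.76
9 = 9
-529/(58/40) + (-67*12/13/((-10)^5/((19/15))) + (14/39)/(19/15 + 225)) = -29175482976851/79971125000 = -364.83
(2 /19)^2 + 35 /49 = 1833 /2527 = 0.73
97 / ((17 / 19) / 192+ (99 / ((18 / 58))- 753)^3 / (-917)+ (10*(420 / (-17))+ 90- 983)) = 788037312 / 714965403683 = 0.00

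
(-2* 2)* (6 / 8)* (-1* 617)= 1851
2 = 2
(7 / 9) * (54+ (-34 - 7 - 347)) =-2338 / 9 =-259.78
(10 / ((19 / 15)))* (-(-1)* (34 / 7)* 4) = 20400 / 133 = 153.38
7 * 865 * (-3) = -18165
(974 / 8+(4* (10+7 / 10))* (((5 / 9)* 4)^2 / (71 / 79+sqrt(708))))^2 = 18561130269931408480* sqrt(177) / 127806641105299209+30307494572474101779961 / 2044906257684787344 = 16753.11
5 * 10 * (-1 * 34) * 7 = -11900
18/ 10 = 9/ 5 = 1.80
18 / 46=9 / 23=0.39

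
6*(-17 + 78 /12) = -63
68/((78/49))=42.72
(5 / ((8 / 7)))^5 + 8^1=52784019 / 32768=1610.84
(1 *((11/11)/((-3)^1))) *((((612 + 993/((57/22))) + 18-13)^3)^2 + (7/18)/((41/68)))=-333859995504713684.09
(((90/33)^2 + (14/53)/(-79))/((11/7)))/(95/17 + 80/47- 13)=-10533313679/12711778057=-0.83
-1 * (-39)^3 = 59319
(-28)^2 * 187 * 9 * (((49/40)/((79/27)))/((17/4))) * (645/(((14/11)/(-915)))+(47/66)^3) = -2880789968625093/47795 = -60273877364.27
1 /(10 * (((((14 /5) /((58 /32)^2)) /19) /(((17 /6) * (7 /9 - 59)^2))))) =4661665523 /217728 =21410.50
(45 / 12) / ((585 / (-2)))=-1 / 78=-0.01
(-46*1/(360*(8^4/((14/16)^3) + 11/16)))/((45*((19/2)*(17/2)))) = -126224/21949582935375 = -0.00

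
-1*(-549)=549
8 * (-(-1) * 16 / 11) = 128 / 11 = 11.64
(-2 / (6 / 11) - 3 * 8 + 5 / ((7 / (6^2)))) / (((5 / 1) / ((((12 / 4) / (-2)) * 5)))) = 41 / 14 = 2.93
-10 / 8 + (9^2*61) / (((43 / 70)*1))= 1383265 / 172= 8042.24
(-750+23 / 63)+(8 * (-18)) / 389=-18380375 / 24507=-750.01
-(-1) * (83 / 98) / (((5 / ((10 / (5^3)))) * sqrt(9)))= 83 / 18375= 0.00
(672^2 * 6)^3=19891584979188056064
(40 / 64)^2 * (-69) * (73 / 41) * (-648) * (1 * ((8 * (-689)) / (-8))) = 7027748325 / 328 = 21426061.97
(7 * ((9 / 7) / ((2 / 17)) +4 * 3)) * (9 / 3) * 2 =963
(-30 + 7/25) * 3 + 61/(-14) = -32731/350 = -93.52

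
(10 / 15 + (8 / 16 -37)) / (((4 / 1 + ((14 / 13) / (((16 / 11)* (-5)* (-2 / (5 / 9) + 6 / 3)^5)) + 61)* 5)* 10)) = -36634624 / 3159819219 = -0.01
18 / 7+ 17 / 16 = 407 / 112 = 3.63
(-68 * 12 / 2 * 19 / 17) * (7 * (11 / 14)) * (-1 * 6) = 15048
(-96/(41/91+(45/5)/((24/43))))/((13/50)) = -268800/12067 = -22.28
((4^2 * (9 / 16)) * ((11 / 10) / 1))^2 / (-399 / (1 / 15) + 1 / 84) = -205821 / 12568475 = -0.02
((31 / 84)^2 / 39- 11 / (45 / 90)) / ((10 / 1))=-6053087 / 2751840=-2.20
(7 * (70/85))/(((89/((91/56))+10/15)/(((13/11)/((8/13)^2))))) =0.32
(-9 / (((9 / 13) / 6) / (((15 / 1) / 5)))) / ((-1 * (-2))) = -117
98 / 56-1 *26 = -97 / 4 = -24.25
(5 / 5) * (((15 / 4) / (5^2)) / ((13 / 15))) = 0.17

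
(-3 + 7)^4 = 256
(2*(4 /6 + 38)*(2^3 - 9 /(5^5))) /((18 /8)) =23191648 /84375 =274.86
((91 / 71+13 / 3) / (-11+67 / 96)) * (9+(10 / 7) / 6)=-322816 / 64113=-5.04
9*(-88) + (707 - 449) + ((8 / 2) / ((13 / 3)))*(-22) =-7206 / 13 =-554.31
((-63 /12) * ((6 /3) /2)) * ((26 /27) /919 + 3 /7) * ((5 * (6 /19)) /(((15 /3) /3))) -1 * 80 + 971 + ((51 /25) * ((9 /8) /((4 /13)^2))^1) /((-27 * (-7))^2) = 65707387066253 /73922889600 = 888.86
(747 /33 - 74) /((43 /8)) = -4520 /473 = -9.56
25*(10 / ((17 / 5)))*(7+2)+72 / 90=56318 / 85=662.56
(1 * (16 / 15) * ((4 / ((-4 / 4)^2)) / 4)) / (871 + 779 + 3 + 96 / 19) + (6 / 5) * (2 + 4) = 3402628 / 472545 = 7.20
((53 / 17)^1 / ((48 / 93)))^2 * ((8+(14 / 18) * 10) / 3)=191660879 / 998784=191.89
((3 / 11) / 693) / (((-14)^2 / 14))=0.00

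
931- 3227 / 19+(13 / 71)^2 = 72906153 / 95779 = 761.19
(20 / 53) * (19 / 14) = 190 / 371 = 0.51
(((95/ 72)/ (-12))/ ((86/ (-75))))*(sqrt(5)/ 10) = 475*sqrt(5)/ 49536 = 0.02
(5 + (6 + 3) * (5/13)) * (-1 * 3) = -330/13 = -25.38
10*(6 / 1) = 60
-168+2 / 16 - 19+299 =897 / 8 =112.12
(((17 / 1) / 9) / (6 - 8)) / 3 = -17 / 54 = -0.31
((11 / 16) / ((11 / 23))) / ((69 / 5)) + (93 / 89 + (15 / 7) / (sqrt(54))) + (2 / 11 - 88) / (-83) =5 * sqrt(6) / 42 + 8608669 / 3900336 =2.50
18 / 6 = 3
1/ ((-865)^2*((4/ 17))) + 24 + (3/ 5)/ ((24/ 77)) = 155181899/ 5985800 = 25.93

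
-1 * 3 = -3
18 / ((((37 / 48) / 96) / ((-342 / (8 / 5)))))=-17729280 / 37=-479169.73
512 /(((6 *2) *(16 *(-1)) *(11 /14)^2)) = -1568 /363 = -4.32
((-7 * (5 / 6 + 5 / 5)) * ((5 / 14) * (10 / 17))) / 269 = -275 / 27438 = -0.01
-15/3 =-5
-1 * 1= -1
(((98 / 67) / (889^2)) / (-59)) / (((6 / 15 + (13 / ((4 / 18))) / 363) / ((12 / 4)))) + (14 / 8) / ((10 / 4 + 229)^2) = 301485155621 / 9280385408595287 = 0.00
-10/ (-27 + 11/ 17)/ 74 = 85/ 16576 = 0.01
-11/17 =-0.65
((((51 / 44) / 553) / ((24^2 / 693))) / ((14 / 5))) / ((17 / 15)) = 225 / 283136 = 0.00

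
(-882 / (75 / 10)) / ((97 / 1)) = -588 / 485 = -1.21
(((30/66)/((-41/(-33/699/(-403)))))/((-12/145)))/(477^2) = 725/10511454820932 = 0.00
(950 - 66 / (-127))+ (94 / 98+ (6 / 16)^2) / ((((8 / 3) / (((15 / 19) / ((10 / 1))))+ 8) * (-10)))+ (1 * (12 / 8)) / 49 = 1423447713473 / 1497502720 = 950.55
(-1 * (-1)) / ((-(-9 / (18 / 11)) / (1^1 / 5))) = 2 / 55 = 0.04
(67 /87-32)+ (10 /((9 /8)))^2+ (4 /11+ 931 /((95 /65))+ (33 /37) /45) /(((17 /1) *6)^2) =132190499761 /2762964270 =47.84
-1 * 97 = -97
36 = 36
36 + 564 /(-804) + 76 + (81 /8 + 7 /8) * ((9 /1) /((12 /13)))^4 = 1706915009 /17152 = 99516.97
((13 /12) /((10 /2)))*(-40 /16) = -13 /24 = -0.54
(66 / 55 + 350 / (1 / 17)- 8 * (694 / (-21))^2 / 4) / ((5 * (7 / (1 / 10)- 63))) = 8306036 / 77175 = 107.63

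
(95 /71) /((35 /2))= 38 /497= 0.08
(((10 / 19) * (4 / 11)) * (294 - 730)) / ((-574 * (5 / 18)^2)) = 565056 / 299915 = 1.88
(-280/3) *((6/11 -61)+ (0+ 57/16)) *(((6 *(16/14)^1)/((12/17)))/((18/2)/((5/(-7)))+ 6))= -8511050/1089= -7815.47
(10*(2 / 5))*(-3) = -12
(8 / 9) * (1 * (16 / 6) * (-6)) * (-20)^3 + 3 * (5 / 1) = 1024135 / 9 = 113792.78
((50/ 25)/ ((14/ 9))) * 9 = 81/ 7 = 11.57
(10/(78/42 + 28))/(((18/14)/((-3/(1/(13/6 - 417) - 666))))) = 6419/5470344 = 0.00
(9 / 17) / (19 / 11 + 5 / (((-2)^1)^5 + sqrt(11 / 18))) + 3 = 16335* sqrt(22) / 93510047 + 312043722 / 93510047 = 3.34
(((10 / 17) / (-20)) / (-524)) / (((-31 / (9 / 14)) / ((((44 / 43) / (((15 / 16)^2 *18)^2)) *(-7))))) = 45056 / 1352564274375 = 0.00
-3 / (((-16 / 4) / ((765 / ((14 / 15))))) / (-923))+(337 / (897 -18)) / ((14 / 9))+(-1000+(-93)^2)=-9184353739 / 16408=-559748.52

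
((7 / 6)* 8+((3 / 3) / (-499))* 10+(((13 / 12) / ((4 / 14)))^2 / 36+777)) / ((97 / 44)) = 89543557961 / 250921152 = 356.86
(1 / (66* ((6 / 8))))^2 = 0.00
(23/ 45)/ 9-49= -48.94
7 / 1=7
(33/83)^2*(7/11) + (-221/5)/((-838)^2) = 2431752991/24188794580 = 0.10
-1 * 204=-204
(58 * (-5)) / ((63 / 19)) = -87.46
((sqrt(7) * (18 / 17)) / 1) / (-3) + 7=7 -6 * sqrt(7) / 17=6.07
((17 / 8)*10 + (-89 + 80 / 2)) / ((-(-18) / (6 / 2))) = -37 / 8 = -4.62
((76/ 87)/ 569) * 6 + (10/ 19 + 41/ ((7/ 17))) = 219698029/ 2194633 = 100.11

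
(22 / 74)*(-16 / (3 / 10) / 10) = -176 / 111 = -1.59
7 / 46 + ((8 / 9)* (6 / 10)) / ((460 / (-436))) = -53 / 150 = -0.35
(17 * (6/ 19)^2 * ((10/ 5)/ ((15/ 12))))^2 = 23970816/ 3258025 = 7.36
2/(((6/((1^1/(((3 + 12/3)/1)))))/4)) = 4/21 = 0.19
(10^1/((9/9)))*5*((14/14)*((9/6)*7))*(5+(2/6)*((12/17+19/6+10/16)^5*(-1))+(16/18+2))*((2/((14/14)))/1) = -3594156021008122325/5652893712384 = -635808.17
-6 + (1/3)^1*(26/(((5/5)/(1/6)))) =-41/9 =-4.56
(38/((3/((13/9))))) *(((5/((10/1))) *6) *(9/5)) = 494/5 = 98.80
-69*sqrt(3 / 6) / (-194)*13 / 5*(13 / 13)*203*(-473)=-86129043*sqrt(2) / 1940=-62786.01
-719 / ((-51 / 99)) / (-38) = -23727 / 646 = -36.73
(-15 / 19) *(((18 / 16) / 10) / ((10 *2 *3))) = -9 / 6080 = -0.00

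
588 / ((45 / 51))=3332 / 5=666.40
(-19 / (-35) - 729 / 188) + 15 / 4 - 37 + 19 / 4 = -209473 / 6580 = -31.83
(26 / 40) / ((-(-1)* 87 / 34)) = 221 / 870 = 0.25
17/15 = 1.13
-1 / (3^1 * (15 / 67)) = -67 / 45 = -1.49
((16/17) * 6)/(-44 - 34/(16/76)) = -64/2329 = -0.03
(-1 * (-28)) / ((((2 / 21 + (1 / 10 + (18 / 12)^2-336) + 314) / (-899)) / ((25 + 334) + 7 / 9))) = 11410971040 / 24639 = 463126.39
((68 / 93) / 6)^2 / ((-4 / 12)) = -1156 / 25947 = -0.04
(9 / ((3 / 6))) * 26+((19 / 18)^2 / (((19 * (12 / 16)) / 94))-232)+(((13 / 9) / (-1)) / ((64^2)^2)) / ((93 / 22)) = 15377610308345 / 63191384064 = 243.35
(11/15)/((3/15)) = 11/3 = 3.67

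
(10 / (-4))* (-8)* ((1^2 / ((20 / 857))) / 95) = 857 / 95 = 9.02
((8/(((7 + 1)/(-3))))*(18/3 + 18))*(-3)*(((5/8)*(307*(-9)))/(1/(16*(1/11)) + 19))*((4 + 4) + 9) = -2254608/7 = -322086.86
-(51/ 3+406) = -423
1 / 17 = 0.06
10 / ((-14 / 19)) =-95 / 7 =-13.57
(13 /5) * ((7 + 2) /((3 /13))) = 507 /5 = 101.40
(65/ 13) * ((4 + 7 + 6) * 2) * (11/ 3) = 1870/ 3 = 623.33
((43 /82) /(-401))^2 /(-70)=-1849 /75685814680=-0.00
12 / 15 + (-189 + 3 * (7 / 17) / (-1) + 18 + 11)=-13637 / 85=-160.44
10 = 10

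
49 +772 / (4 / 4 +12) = 1409 / 13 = 108.38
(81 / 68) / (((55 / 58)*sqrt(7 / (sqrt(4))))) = 2349*sqrt(14) / 13090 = 0.67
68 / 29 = 2.34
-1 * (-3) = 3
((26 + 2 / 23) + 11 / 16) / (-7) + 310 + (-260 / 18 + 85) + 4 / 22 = 96121721 / 255024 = 376.91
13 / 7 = 1.86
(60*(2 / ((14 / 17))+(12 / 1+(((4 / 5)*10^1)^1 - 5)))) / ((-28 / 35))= -9150 / 7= -1307.14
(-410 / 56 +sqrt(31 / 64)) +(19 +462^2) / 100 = sqrt(31) / 8 +372279 / 175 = 2128.00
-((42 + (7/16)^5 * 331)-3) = -46457581/1048576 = -44.31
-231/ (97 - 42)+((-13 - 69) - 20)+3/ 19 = -10074/ 95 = -106.04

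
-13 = -13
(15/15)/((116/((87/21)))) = 1/28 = 0.04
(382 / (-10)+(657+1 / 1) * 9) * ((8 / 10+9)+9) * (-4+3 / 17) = -35950018 / 85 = -422941.39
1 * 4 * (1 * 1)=4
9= 9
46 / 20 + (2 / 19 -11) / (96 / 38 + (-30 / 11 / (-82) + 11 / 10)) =-0.68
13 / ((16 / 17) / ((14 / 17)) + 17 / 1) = 91 / 127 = 0.72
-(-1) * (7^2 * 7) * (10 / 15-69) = -23438.33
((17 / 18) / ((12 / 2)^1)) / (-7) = -17 / 756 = -0.02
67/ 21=3.19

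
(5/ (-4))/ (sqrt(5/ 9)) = -3 * sqrt(5)/ 4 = -1.68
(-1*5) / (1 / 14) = -70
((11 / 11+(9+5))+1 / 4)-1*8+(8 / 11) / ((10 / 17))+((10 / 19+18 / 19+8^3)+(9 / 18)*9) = 2200603 / 4180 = 526.46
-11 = -11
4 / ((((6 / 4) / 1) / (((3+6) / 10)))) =2.40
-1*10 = -10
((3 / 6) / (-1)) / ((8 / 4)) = -1 / 4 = -0.25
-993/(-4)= 993/4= 248.25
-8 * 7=-56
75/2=37.50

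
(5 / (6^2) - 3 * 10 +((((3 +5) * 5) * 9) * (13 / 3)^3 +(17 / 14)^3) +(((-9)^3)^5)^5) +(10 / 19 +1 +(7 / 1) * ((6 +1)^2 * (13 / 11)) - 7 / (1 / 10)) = -1909682245923346606179817799396263967889290194629941099320016961326229933831433 / 5161464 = -369988485035126972924700800000000000000000000000000000000000000000000000.00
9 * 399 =3591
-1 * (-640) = 640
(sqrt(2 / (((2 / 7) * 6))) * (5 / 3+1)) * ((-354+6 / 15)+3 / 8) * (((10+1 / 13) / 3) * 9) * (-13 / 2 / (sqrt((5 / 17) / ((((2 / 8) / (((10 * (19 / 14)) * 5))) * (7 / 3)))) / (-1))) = -34178.75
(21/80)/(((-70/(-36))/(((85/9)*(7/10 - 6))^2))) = 811801/2400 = 338.25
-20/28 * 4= -20/7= -2.86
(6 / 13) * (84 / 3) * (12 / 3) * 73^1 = 49056 / 13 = 3773.54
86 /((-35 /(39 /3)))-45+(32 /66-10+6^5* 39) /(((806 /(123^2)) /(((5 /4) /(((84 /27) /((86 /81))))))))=9041772856769 /3723720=2428155.95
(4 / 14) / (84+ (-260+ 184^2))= 1 / 117880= 0.00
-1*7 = -7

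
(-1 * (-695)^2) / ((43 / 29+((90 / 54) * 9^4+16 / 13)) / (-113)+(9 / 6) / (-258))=4989.94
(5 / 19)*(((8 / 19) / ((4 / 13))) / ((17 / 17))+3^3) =2695 / 361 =7.47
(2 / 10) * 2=2 / 5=0.40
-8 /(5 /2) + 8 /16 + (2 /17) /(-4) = -232 /85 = -2.73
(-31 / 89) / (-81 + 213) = -31 / 11748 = -0.00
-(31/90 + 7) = -661/90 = -7.34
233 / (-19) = -233 / 19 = -12.26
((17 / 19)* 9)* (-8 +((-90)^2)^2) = 10038328776 / 19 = 528333093.47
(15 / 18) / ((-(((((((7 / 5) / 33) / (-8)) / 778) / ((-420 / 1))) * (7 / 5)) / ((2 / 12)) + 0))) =-42790000 / 7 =-6112857.14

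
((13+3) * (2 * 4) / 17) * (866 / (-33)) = -110848 / 561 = -197.59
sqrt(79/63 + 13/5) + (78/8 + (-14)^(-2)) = sqrt(42490)/105 + 478/49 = 11.72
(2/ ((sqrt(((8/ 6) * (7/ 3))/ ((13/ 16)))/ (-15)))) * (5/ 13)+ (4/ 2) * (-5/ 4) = -225 * sqrt(91)/ 364 - 5/ 2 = -8.40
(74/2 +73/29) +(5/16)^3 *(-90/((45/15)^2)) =2328883/59392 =39.21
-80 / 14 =-40 / 7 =-5.71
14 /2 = 7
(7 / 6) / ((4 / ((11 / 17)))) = 0.19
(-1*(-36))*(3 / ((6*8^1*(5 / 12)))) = 27 / 5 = 5.40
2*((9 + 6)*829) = 24870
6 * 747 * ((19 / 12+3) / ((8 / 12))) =123255 / 4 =30813.75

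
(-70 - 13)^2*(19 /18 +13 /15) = 1191797 /90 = 13242.19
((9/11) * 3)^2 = 729/121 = 6.02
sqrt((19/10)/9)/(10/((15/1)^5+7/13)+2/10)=4935941* sqrt(190)/29617596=2.30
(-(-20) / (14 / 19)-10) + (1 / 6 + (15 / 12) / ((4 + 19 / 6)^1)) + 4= 19400 / 903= 21.48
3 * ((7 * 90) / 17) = 1890 / 17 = 111.18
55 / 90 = 11 / 18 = 0.61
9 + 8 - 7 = 10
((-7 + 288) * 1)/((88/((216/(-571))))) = -7587/6281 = -1.21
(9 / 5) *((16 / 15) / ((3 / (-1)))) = -16 / 25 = -0.64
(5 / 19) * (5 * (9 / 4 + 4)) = 625 / 76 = 8.22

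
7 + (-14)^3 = -2737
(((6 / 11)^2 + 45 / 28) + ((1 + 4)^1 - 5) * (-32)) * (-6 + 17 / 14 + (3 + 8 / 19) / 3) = -6.94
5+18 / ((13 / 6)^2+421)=77273 / 15325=5.04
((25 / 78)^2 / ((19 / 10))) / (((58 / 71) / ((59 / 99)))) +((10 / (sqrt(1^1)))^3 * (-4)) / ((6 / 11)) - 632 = -2643490798687 / 331876116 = -7965.29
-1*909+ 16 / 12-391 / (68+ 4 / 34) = -352575 / 386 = -913.41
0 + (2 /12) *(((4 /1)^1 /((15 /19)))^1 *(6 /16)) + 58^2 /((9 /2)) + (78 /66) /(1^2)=1483127 /1980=749.05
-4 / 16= -1 / 4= -0.25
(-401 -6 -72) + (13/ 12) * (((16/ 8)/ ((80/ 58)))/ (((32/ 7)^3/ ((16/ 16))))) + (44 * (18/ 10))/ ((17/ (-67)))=-105768187121/ 133693440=-791.12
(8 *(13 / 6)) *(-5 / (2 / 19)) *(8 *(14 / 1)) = -276640 / 3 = -92213.33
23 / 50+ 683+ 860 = 77173 / 50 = 1543.46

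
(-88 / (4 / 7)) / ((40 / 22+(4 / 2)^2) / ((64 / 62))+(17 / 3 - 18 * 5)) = 726 / 371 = 1.96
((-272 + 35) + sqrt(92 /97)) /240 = -79 /80 + sqrt(2231) /11640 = -0.98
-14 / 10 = -7 / 5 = -1.40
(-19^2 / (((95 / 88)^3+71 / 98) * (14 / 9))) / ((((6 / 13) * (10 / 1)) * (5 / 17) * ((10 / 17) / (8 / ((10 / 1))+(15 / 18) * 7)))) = -3094954004912 / 3182866875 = -972.38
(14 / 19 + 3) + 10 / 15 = 251 / 57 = 4.40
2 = 2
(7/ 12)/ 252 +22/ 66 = 145/ 432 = 0.34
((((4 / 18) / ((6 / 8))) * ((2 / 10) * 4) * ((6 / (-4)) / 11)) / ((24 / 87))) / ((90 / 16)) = -464 / 22275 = -0.02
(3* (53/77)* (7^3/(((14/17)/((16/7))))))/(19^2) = 21624/3971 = 5.45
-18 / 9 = -2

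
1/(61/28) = 0.46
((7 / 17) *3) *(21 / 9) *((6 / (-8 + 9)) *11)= 3234 / 17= 190.24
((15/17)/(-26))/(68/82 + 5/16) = -4920/165529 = -0.03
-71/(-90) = 71/90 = 0.79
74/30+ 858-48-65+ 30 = 11662/15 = 777.47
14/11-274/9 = -2888/99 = -29.17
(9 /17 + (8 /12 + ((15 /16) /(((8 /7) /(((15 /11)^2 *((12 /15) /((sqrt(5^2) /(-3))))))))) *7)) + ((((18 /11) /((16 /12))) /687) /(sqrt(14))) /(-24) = -775903 /197472- 3 *sqrt(14) /564256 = -3.93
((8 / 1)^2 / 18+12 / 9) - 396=-3520 / 9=-391.11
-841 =-841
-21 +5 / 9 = -184 / 9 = -20.44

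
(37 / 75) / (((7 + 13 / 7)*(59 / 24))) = 0.02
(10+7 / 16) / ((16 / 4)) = 167 / 64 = 2.61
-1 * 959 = -959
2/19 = 0.11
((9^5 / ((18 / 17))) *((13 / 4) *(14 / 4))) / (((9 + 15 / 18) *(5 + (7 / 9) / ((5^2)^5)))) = 2676234462890625 / 207421878304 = 12902.37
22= 22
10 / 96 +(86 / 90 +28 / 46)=27629 / 16560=1.67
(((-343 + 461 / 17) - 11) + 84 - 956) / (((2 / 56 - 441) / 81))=46224108 / 209899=220.22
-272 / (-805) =272 / 805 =0.34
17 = 17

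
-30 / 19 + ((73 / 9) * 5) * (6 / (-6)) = -7205 / 171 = -42.13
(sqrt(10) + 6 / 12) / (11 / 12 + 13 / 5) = 30 / 211 + 60*sqrt(10) / 211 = 1.04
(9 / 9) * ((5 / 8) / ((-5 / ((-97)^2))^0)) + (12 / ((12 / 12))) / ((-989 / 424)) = -35759 / 7912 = -4.52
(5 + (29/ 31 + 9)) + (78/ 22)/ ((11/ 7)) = 64486/ 3751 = 17.19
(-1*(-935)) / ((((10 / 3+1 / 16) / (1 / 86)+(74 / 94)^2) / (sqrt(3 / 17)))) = 2915880*sqrt(51) / 15515737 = 1.34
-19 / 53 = -0.36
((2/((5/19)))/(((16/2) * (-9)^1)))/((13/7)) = -133/2340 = -0.06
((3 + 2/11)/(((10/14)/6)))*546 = 14593.09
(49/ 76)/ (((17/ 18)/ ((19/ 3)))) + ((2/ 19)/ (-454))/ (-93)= 4.32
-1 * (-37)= 37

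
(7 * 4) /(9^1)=28 /9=3.11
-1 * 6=-6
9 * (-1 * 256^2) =-589824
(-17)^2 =289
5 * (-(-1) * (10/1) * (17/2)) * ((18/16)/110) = 765/176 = 4.35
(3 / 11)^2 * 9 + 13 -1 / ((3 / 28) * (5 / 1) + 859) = 13.67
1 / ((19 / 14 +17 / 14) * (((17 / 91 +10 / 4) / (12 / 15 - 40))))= -124852 / 22005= -5.67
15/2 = 7.50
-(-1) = 1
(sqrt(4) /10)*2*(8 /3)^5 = 65536 /1215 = 53.94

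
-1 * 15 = -15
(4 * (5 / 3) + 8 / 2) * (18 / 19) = 192 / 19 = 10.11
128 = 128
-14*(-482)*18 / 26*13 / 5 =60732 / 5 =12146.40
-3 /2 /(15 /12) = -1.20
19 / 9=2.11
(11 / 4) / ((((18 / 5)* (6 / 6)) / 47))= 2585 / 72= 35.90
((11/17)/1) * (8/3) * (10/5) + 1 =227/51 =4.45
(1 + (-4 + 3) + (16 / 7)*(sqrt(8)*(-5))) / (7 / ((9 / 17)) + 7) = -720*sqrt(2) / 637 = -1.60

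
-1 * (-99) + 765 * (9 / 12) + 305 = 3911 / 4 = 977.75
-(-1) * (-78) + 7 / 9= -695 / 9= -77.22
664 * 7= 4648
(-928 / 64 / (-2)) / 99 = 29 / 396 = 0.07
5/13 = 0.38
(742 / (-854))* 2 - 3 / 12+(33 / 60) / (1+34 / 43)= -1.68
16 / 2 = 8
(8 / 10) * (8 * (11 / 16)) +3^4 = 427 / 5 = 85.40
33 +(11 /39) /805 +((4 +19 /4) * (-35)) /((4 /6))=-107088257 /251160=-426.37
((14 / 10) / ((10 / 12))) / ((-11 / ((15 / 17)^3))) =-5670 / 54043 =-0.10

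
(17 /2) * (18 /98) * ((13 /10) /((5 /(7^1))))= 1989 /700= 2.84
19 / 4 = 4.75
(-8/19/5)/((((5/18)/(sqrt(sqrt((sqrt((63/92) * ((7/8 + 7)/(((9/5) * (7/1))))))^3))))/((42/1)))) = -1512 * 12872686^(1/8) * 3^(3/4) * 35^(3/8)/10925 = -9.26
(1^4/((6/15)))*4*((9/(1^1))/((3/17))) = 510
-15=-15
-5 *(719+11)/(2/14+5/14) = -7300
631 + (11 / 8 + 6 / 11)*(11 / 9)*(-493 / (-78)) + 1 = 279433 / 432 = 646.84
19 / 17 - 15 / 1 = -236 / 17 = -13.88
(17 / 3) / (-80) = -17 / 240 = -0.07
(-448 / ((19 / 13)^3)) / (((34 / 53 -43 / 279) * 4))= -3638548368 / 49432813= -73.61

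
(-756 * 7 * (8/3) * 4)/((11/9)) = -508032/11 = -46184.73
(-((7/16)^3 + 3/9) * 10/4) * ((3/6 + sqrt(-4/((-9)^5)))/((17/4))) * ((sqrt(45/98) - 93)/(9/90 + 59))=0.19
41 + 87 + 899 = 1027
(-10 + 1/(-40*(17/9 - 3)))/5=-3991/2000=-2.00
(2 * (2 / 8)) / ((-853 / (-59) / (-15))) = -885 / 1706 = -0.52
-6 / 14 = -3 / 7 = -0.43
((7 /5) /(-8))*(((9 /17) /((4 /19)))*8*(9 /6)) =-3591 /680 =-5.28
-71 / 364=-0.20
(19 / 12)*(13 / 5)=247 / 60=4.12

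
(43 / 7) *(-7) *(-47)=2021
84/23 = 3.65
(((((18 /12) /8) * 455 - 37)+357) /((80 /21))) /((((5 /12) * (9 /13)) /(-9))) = -1062243 /320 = -3319.51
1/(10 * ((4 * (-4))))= -1/160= -0.01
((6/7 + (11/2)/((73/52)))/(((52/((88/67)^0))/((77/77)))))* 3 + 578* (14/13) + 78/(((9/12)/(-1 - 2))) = 2064226/6643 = 310.74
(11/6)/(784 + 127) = 0.00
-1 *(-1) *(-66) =-66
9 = 9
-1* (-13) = 13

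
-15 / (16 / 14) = -105 / 8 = -13.12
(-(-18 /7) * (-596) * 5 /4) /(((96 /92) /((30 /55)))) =-154215 /154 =-1001.40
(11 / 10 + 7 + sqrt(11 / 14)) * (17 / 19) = 17 * sqrt(154) / 266 + 1377 / 190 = 8.04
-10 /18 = -0.56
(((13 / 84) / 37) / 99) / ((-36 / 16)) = -13 / 692307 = -0.00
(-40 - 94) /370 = -0.36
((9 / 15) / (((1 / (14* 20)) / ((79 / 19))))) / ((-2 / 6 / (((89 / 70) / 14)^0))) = -2095.58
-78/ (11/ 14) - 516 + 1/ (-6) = -40619/ 66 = -615.44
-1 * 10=-10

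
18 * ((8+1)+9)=324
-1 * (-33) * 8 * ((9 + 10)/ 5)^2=95304/ 25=3812.16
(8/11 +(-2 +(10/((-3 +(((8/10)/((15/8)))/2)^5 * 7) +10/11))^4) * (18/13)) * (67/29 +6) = 220932490548791641282755124088815764032807736505148/36584652646426079242165744969668861625179574627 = 6038.94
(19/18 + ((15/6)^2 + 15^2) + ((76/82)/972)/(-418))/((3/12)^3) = 1629380000/109593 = 14867.56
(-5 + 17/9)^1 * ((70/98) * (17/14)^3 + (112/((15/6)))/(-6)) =1782821/92610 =19.25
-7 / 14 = -0.50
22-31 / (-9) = 229 / 9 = 25.44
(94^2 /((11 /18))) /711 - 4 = 14196 /869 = 16.34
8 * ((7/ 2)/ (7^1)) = 4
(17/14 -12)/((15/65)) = -1963/42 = -46.74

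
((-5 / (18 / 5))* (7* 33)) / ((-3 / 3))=1925 / 6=320.83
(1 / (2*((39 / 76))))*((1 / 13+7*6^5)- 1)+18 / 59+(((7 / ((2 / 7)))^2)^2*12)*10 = 863270099761 / 19942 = 43289043.21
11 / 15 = 0.73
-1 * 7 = -7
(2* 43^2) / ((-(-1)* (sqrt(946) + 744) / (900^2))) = 222856272000 / 55259 -299538000* sqrt(946) / 55259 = 3866218.13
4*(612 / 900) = 68 / 25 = 2.72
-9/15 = -3/5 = -0.60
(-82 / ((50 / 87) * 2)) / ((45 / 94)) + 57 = -34508 / 375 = -92.02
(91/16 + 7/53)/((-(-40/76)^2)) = -356307/16960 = -21.01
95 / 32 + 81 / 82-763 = -995865 / 1312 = -759.04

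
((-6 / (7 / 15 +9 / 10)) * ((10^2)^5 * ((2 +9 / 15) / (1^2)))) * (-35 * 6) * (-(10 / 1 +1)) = -10810800000000000 / 41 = -263678048780487.80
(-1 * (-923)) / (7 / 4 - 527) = -3692 / 2101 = -1.76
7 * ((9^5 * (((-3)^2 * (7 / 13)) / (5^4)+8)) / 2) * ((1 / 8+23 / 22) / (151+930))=2770013567727 / 1545830000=1791.93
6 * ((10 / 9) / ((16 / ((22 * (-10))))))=-275 / 3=-91.67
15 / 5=3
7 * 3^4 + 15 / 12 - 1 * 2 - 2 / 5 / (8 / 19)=5653 / 10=565.30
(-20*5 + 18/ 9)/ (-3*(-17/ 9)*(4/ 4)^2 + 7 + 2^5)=-147/ 67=-2.19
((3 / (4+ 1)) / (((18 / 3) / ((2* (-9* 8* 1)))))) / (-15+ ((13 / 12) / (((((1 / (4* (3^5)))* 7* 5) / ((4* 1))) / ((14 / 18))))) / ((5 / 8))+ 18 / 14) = -105 / 992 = -0.11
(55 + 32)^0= 1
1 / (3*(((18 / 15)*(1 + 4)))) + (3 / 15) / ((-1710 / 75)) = 8 / 171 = 0.05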